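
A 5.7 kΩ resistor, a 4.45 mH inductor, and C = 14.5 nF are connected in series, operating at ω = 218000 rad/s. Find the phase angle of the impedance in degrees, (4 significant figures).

6.543°

X_L = ωL = 970.1 Ω
X_C = 1/(ωC) = 316.4 Ω
Net reactance X = X_L − X_C = 653.7 Ω
Z = 5700 + j653.7 Ω
|Z| = √(5700² + 653.7²) = 5737 Ω
∠Z = arctan(653.7/5700) = 6.543°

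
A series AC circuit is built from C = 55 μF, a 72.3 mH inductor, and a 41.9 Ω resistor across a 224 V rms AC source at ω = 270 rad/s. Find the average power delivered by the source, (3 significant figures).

X_L = ωL = 19.5 Ω
X_C = 1/(ωC) = 67.3 Ω
Net reactance X = X_L − X_C = -47.8 Ω
Z = 41.9 − j47.8 Ω
|Z| = √(41.9² + 47.8²) = 63.6 Ω
∠Z = arctan(-47.8/41.9) = -48.8°
I = V/|Z| = 3.52 A
P = VI cos φ = 224 × 3.52 × cos(-48.8°) = 520 W

520 W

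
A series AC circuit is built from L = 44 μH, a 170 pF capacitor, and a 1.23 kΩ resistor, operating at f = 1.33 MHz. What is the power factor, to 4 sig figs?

ω = 2πf = 8.357e+06 rad/s
X_L = ωL = 367.7 Ω
X_C = 1/(ωC) = 703.9 Ω
Net reactance X = X_L − X_C = -336.2 Ω
Z = 1230 − j336.2 Ω
|Z| = √(1230² + 336.2²) = 1275 Ω
∠Z = arctan(-336.2/1230) = -15.29°
cos φ = cos(-15.29°) = 0.9646

0.9646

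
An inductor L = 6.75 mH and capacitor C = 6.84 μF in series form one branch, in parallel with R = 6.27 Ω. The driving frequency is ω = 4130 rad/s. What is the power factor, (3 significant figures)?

0.768

X_L = ωL = 27.9 Ω
X_C = 1/(ωC) = 35.4 Ω
Branch 1: Z₁ = R = 6.27 Ω
Branch 2 (series LC): Z₂ = j(X_L − X_C) = −j7.52 Ω
Parallel: Z = Z₁Z₂/(Z₁+Z₂), |Z| = 4.82 Ω, ∠Z = -39.8°
cos φ = cos(-39.8°) = 0.768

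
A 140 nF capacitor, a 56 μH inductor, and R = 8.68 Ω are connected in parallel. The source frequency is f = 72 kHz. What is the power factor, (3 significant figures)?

0.979

ω = 2πf = 452400 rad/s
X_L = ωL = 25.3 Ω
X_C = 1/(ωC) = 15.8 Ω
Parallel: admittances add. Y = 1/R + 1/(jωL) + jωC
Y = (0.115 + j0.0239) S
|Y| = 0.118 S → |Z| = 1/|Y| = 8.50 Ω, ∠Z = −∠Y = -11.7°
cos φ = cos(-11.7°) = 0.979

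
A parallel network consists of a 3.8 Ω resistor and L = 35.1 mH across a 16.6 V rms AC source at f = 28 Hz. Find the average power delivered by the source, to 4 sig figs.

ω = 2πf = 175.9 rad/s
X_L = ωL = 6.175 Ω
Parallel: admittances add. Y = 1/R + 1/(jωL)
Y = (0.2632 − j0.1619) S
|Y| = 0.3090 S → |Z| = 1/|Y| = 3.236 Ω, ∠Z = −∠Y = 31.61°
I = V/|Z| = 5.129 A
P = VI cos φ = 16.6 × 5.129 × cos(31.61°) = 72.52 W

72.52 W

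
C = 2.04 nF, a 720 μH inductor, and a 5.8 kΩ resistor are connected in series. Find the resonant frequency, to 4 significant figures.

ω₀ = 1/√(LC) = 1/√(0.00072 × 2.04e-09) = 825100 rad/s
f₀ = ω₀/(2π) = 131.3 kHz

131.3 kHz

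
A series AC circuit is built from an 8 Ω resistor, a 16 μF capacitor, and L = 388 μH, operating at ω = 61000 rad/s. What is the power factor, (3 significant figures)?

0.333

X_L = ωL = 23.7 Ω
X_C = 1/(ωC) = 1.02 Ω
Net reactance X = X_L − X_C = 22.6 Ω
Z = 8.00 + j22.6 Ω
|Z| = √(8.00² + 22.6²) = 24.0 Ω
∠Z = arctan(22.6/8.00) = 70.5°
cos φ = cos(70.5°) = 0.333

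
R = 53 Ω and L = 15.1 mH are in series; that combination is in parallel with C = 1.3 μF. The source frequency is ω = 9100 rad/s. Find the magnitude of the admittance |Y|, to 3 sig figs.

6.01 mS

X_L = ωL = 137 Ω
X_C = 1/(ωC) = 84.5 Ω
Branch 1 (R+jX_L): Z₁ = 53.0 + j137 Ω, |Z₁| = 147 Ω
Branch 2 (−jX_C): Z₂ = −j84.5 Ω
Parallel: Z = Z₁Z₂/(Z₁+Z₂), |Z| = 166 Ω, ∠Z = -66.0°
|Y| = 1/|Z| = 6.01 mS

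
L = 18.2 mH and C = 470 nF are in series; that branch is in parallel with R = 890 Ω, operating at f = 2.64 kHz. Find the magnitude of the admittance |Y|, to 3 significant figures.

ω = 2πf = 16590 rad/s
X_L = ωL = 302 Ω
X_C = 1/(ωC) = 128 Ω
Branch 1: Z₁ = R = 890 Ω
Branch 2 (series LC): Z₂ = j(X_L − X_C) = j174 Ω
Parallel: Z = Z₁Z₂/(Z₁+Z₂), |Z| = 170 Ω, ∠Z = 79.0°
|Y| = 1/|Z| = 5.87 mS

5.87 mS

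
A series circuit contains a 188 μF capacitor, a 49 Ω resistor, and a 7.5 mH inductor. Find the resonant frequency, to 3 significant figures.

ω₀ = 1/√(LC) = 1/√(0.0075 × 0.000188) = 842.2 rad/s
f₀ = ω₀/(2π) = 134 Hz

134 Hz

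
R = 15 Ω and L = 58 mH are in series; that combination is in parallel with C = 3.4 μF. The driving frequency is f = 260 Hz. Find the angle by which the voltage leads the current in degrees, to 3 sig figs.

71.0°

ω = 2πf = 1634 rad/s
X_L = ωL = 94.8 Ω
X_C = 1/(ωC) = 180 Ω
Branch 1 (R+jX_L): Z₁ = 15.0 + j94.8 Ω, |Z₁| = 95.9 Ω
Branch 2 (−jX_C): Z₂ = −j180 Ω
Parallel: Z = Z₁Z₂/(Z₁+Z₂), |Z| = 199 Ω, ∠Z = 71.0°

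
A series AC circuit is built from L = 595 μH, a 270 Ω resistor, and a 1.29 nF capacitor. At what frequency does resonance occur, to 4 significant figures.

ω₀ = 1/√(LC) = 1/√(0.000595 × 1.29e-09) = 1.141e+06 rad/s
f₀ = ω₀/(2π) = 181.7 kHz

181.7 kHz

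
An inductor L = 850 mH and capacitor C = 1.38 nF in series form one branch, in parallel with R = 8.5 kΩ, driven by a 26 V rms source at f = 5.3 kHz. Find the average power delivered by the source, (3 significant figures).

79.5 mW

ω = 2πf = 33300 rad/s
X_L = ωL = 28300 Ω
X_C = 1/(ωC) = 21800 Ω
Branch 1: Z₁ = R = 8500 Ω
Branch 2 (series LC): Z₂ = j(X_L − X_C) = j6550 Ω
Parallel: Z = Z₁Z₂/(Z₁+Z₂), |Z| = 5190 Ω, ∠Z = 52.4°
I = V/|Z| = 5.01 mA
P = VI cos φ = 26 × 0.00501 × cos(52.4°) = 79.5 mW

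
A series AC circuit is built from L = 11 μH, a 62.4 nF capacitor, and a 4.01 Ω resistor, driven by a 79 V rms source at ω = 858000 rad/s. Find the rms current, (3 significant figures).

X_L = ωL = 9.44 Ω
X_C = 1/(ωC) = 18.7 Ω
Net reactance X = X_L − X_C = -9.24 Ω
Z = 4.01 − j9.24 Ω
|Z| = √(4.01² + 9.24²) = 10.1 Ω
I = V/|Z| = 79/10.1 = 7.84 A

7.84 A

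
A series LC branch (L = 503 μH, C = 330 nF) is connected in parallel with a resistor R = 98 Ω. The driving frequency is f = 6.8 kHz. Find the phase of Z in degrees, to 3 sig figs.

-63.2°

ω = 2πf = 42730 rad/s
X_L = ωL = 21.5 Ω
X_C = 1/(ωC) = 70.9 Ω
Branch 1: Z₁ = R = 98.0 Ω
Branch 2 (series LC): Z₂ = j(X_L − X_C) = −j49.4 Ω
Parallel: Z = Z₁Z₂/(Z₁+Z₂), |Z| = 44.1 Ω, ∠Z = -63.2°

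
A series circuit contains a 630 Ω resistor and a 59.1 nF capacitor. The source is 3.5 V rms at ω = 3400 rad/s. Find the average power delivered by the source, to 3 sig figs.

X_C = 1/(ωC) = 4980 Ω
Z = 630 − j4980 Ω
|Z| = √(630² + 4980²) = 5020 Ω
∠Z = arctan(-4980/630) = -82.8°
I = V/|Z| = 698 μA
P = VI cos φ = 3.5 × 0.000698 × cos(-82.8°) = 307 μW

307 μW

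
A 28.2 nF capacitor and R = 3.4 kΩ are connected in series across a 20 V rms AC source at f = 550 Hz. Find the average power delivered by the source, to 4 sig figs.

ω = 2πf = 3456 rad/s
X_C = 1/(ωC) = 10260 Ω
Z = 3400 − j10260 Ω
|Z| = √(3400² + 10260²) = 10810 Ω
∠Z = arctan(-10260/3400) = -71.67°
I = V/|Z| = 1.850 mA
P = VI cos φ = 20 × 0.001850 × cos(-71.67°) = 11.64 mW

11.64 mW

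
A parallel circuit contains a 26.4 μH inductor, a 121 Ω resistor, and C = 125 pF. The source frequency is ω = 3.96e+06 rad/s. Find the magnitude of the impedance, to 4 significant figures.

X_L = ωL = 104.5 Ω
X_C = 1/(ωC) = 2020 Ω
Parallel: admittances add. Y = 1/R + 1/(jωL) + jωC
Y = (0.008264 − j0.009070) S
|Y| = 0.01227 S → |Z| = 1/|Y| = 81.49 Ω, ∠Z = −∠Y = 47.66°

81.49 Ω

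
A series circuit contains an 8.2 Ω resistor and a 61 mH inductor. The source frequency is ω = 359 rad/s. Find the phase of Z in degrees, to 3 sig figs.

X_L = ωL = 21.9 Ω
Z = 8.20 + j21.9 Ω
|Z| = √(8.20² + 21.9²) = 23.4 Ω
∠Z = arctan(21.9/8.20) = 69.5°

69.5°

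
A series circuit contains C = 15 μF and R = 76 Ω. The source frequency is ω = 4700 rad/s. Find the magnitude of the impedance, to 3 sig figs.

77.3 Ω

X_C = 1/(ωC) = 14.2 Ω
Z = 76.0 − j14.2 Ω
|Z| = √(76.0² + 14.2²) = 77.3 Ω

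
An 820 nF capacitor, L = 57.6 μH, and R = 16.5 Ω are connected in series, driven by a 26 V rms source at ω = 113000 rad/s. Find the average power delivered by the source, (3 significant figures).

38.4 W

X_L = ωL = 6.51 Ω
X_C = 1/(ωC) = 10.8 Ω
Net reactance X = X_L − X_C = -4.28 Ω
Z = 16.5 − j4.28 Ω
|Z| = √(16.5² + 4.28²) = 17.0 Ω
∠Z = arctan(-4.28/16.5) = -14.6°
I = V/|Z| = 1.53 A
P = VI cos φ = 26 × 1.53 × cos(-14.6°) = 38.4 W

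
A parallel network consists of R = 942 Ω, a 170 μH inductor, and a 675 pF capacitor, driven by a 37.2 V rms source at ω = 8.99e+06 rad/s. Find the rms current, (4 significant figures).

205.2 mA

X_L = ωL = 1528 Ω
X_C = 1/(ωC) = 164.8 Ω
Parallel: admittances add. Y = 1/R + 1/(jωL) + jωC
Y = (0.001062 + j0.005414) S
|Y| = 0.005517 S → |Z| = 1/|Y| = 181.3 Ω, ∠Z = −∠Y = -78.91°
I = V/|Z| = 37.2/181.3 = 205.2 mA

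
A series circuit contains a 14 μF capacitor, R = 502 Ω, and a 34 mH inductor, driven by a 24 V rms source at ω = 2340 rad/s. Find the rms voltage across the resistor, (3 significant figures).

23.9 V

X_L = ωL = 79.6 Ω
X_C = 1/(ωC) = 30.5 Ω
Net reactance X = X_L − X_C = 49.0 Ω
Z = 502 + j49.0 Ω
|Z| = √(502² + 49.0²) = 504 Ω
I = V/|Z| = 47.6 mA
V_R = I·|Z_R| = 0.0476 × 502 = 23.9 V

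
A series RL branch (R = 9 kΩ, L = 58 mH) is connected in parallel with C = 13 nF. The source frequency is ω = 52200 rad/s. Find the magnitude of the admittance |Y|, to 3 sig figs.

653 μS

X_L = ωL = 3030 Ω
X_C = 1/(ωC) = 1470 Ω
Branch 1 (R+jX_L): Z₁ = 9000 + j3030 Ω, |Z₁| = 9500 Ω
Branch 2 (−jX_C): Z₂ = −j1470 Ω
Parallel: Z = Z₁Z₂/(Z₁+Z₂), |Z| = 1530 Ω, ∠Z = -81.2°
|Y| = 1/|Z| = 653 μS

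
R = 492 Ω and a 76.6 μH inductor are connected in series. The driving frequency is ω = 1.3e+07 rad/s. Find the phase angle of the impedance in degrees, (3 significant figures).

63.7°

X_L = ωL = 996 Ω
Z = 492 + j996 Ω
|Z| = √(492² + 996²) = 1110 Ω
∠Z = arctan(996/492) = 63.7°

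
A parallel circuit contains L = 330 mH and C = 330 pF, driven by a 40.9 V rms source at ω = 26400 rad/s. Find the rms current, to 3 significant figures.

4.34 mA

X_L = ωL = 8710 Ω
X_C = 1/(ωC) = 115000 Ω
Parallel: admittances add. Y = 1/(jωL) + jωC
Y = (0 − j0.000106) S
|Y| = 0.000106 S → |Z| = 1/|Y| = 9430 Ω, ∠Z = −∠Y = 90.0°
I = V/|Z| = 40.9/9430 = 4.34 mA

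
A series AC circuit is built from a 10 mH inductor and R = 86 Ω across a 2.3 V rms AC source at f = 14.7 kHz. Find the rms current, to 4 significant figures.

2.479 mA

ω = 2πf = 92360 rad/s
X_L = ωL = 923.6 Ω
Z = 86.00 + j923.6 Ω
|Z| = √(86.00² + 923.6²) = 927.6 Ω
I = V/|Z| = 2.3/927.6 = 2.479 mA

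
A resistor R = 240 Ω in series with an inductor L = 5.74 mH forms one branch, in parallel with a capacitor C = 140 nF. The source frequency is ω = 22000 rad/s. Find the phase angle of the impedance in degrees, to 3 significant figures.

X_L = ωL = 126 Ω
X_C = 1/(ωC) = 325 Ω
Branch 1 (R+jX_L): Z₁ = 240 + j126 Ω, |Z₁| = 271 Ω
Branch 2 (−jX_C): Z₂ = −j325 Ω
Parallel: Z = Z₁Z₂/(Z₁+Z₂), |Z| = 283 Ω, ∠Z = -22.7°

-22.7°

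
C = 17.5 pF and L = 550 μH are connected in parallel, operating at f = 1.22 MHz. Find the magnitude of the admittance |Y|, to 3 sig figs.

103 μS

ω = 2πf = 7.665e+06 rad/s
X_L = ωL = 4220 Ω
X_C = 1/(ωC) = 7450 Ω
Parallel: admittances add. Y = 1/(jωL) + jωC
Y = (0 − j0.000103) S
|Y| = 0.000103 S → |Z| = 1/|Y| = 9700 Ω, ∠Z = −∠Y = 90.0°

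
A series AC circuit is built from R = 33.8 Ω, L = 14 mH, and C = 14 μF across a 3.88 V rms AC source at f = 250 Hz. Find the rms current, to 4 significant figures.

ω = 2πf = 1571 rad/s
X_L = ωL = 21.99 Ω
X_C = 1/(ωC) = 45.47 Ω
Net reactance X = X_L − X_C = -23.48 Ω
Z = 33.80 − j23.48 Ω
|Z| = √(33.80² + 23.48²) = 41.16 Ω
I = V/|Z| = 3.88/41.16 = 94.28 mA

94.28 mA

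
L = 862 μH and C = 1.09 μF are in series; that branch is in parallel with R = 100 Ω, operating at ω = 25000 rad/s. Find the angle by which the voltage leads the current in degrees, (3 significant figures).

-81.4°

X_L = ωL = 21.6 Ω
X_C = 1/(ωC) = 36.7 Ω
Branch 1: Z₁ = R = 100 Ω
Branch 2 (series LC): Z₂ = j(X_L − X_C) = −j15.1 Ω
Parallel: Z = Z₁Z₂/(Z₁+Z₂), |Z| = 15.0 Ω, ∠Z = -81.4°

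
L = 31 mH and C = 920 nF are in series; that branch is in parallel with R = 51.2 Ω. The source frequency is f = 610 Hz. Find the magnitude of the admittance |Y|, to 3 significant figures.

20.5 mS

ω = 2πf = 3833 rad/s
X_L = ωL = 119 Ω
X_C = 1/(ωC) = 284 Ω
Branch 1: Z₁ = R = 51.2 Ω
Branch 2 (series LC): Z₂ = j(X_L − X_C) = −j165 Ω
Parallel: Z = Z₁Z₂/(Z₁+Z₂), |Z| = 48.9 Ω, ∠Z = -17.3°
|Y| = 1/|Z| = 20.5 mS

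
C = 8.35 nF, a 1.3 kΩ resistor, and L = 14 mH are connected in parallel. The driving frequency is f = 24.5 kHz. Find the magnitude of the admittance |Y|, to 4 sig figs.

ω = 2πf = 153900 rad/s
X_L = ωL = 2155 Ω
X_C = 1/(ωC) = 778.0 Ω
Parallel: admittances add. Y = 1/R + 1/(jωL) + jωC
Y = (0.0007692 + j0.0008214) S
|Y| = 0.001125 S → |Z| = 1/|Y| = 888.6 Ω, ∠Z = −∠Y = -46.88°

1.125 mS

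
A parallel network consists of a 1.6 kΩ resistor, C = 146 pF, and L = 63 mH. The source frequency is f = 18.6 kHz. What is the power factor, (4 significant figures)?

ω = 2πf = 116900 rad/s
X_L = ωL = 7363 Ω
X_C = 1/(ωC) = 58610 Ω
Parallel: admittances add. Y = 1/R + 1/(jωL) + jωC
Y = (0.0006250 − j0.0001188) S
|Y| = 0.0006362 S → |Z| = 1/|Y| = 1572 Ω, ∠Z = −∠Y = 10.76°
cos φ = cos(10.76°) = 0.9824

0.9824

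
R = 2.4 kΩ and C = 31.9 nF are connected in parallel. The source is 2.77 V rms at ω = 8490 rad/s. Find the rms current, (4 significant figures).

X_C = 1/(ωC) = 3692 Ω
Parallel: admittances add. Y = 1/R + jωC
Y = (0.0004167 + j0.0002708) S
|Y| = 0.0004970 S → |Z| = 1/|Y| = 2012 Ω, ∠Z = −∠Y = -33.02°
I = V/|Z| = 2.77/2012 = 1.377 mA

1.377 mA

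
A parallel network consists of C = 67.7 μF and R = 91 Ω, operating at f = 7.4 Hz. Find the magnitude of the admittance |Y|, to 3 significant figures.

ω = 2πf = 46.50 rad/s
X_C = 1/(ωC) = 318 Ω
Parallel: admittances add. Y = 1/R + jωC
Y = (0.0110 + j0.00315) S
|Y| = 0.0114 S → |Z| = 1/|Y| = 87.5 Ω, ∠Z = −∠Y = -16.0°

11.4 mS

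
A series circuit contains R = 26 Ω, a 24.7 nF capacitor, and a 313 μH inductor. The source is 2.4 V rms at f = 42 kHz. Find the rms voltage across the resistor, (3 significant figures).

0.827 V

ω = 2πf = 263900 rad/s
X_L = ωL = 82.6 Ω
X_C = 1/(ωC) = 153 Ω
Net reactance X = X_L − X_C = -70.8 Ω
Z = 26.0 − j70.8 Ω
|Z| = √(26.0² + 70.8²) = 75.4 Ω
I = V/|Z| = 31.8 mA
V_R = I·|Z_R| = 0.0318 × 26.0 = 0.827 V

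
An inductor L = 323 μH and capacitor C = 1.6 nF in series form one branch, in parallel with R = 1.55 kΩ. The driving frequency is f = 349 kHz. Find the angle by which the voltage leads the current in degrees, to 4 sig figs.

ω = 2πf = 2.193e+06 rad/s
X_L = ωL = 708.3 Ω
X_C = 1/(ωC) = 285.0 Ω
Branch 1: Z₁ = R = 1550 Ω
Branch 2 (series LC): Z₂ = j(X_L − X_C) = j423.3 Ω
Parallel: Z = Z₁Z₂/(Z₁+Z₂), |Z| = 408.3 Ω, ∠Z = 74.73°

74.73°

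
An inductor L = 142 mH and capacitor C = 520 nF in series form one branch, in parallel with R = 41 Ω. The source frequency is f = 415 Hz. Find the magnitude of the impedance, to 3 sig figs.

ω = 2πf = 2608 rad/s
X_L = ωL = 370 Ω
X_C = 1/(ωC) = 738 Ω
Branch 1: Z₁ = R = 41.0 Ω
Branch 2 (series LC): Z₂ = j(X_L − X_C) = −j367 Ω
Parallel: Z = Z₁Z₂/(Z₁+Z₂), |Z| = 40.7 Ω, ∠Z = -6.37°

40.7 Ω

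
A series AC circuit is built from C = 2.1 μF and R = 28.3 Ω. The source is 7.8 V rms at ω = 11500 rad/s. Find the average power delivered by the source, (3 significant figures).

684 mW

X_C = 1/(ωC) = 41.4 Ω
Z = 28.3 − j41.4 Ω
|Z| = √(28.3² + 41.4²) = 50.2 Ω
∠Z = arctan(-41.4/28.3) = -55.6°
I = V/|Z| = 156 mA
P = VI cos φ = 7.8 × 0.156 × cos(-55.6°) = 684 mW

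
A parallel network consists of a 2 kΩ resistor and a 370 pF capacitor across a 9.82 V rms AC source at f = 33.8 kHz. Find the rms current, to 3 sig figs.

4.97 mA

ω = 2πf = 212400 rad/s
X_C = 1/(ωC) = 12700 Ω
Parallel: admittances add. Y = 1/R + jωC
Y = (0.000500 + j7.86e-05) S
|Y| = 0.000506 S → |Z| = 1/|Y| = 1980 Ω, ∠Z = −∠Y = -8.93°
I = V/|Z| = 9.82/1980 = 4.97 mA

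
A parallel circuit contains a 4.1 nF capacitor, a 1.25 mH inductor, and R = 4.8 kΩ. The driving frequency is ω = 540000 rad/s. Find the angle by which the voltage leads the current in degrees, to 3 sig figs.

-74.1°

X_L = ωL = 675 Ω
X_C = 1/(ωC) = 452 Ω
Parallel: admittances add. Y = 1/R + 1/(jωL) + jωC
Y = (0.000208 + j0.000733) S
|Y| = 0.000762 S → |Z| = 1/|Y| = 1310 Ω, ∠Z = −∠Y = -74.1°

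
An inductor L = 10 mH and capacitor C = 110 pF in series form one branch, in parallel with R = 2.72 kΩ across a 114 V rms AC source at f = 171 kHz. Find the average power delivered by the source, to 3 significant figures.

4.78 W

ω = 2πf = 1.074e+06 rad/s
X_L = ωL = 10700 Ω
X_C = 1/(ωC) = 8460 Ω
Branch 1: Z₁ = R = 2720 Ω
Branch 2 (series LC): Z₂ = j(X_L − X_C) = j2280 Ω
Parallel: Z = Z₁Z₂/(Z₁+Z₂), |Z| = 1750 Ω, ∠Z = 50.0°
I = V/|Z| = 65.2 mA
P = VI cos φ = 114 × 0.0652 × cos(50.0°) = 4.78 W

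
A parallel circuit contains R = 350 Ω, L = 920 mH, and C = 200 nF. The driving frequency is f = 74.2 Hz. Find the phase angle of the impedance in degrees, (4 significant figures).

38.07°

ω = 2πf = 466.2 rad/s
X_L = ωL = 428.9 Ω
X_C = 1/(ωC) = 10720 Ω
Parallel: admittances add. Y = 1/R + 1/(jωL) + jωC
Y = (0.002857 − j0.002238) S
|Y| = 0.003629 S → |Z| = 1/|Y| = 275.5 Ω, ∠Z = −∠Y = 38.07°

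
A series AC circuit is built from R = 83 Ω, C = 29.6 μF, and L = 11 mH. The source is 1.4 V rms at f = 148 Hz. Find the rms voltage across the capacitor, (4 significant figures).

0.5846 V

ω = 2πf = 929.9 rad/s
X_L = ωL = 10.23 Ω
X_C = 1/(ωC) = 36.33 Ω
Net reactance X = X_L − X_C = -26.10 Ω
Z = 83.00 − j26.10 Ω
|Z| = √(83.00² + 26.10²) = 87.01 Ω
I = V/|Z| = 16.09 mA
V_C = I·|Z_C| = 0.01609 × 36.33 = 0.5846 V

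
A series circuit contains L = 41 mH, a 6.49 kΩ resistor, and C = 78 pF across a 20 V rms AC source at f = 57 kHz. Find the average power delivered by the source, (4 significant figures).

ω = 2πf = 358100 rad/s
X_L = ωL = 14680 Ω
X_C = 1/(ωC) = 35800 Ω
Net reactance X = X_L − X_C = -21110 Ω
Z = 6490 − j21110 Ω
|Z| = √(6490² + 21110²) = 22090 Ω
∠Z = arctan(-21110/6490) = -72.91°
I = V/|Z| = 905.4 μA
P = VI cos φ = 20 × 0.0009054 × cos(-72.91°) = 5.321 mW

5.321 mW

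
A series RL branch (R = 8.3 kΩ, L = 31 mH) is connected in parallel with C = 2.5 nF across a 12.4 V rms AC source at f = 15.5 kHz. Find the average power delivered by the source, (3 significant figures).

ω = 2πf = 97390 rad/s
X_L = ωL = 3020 Ω
X_C = 1/(ωC) = 4110 Ω
Branch 1 (R+jX_L): Z₁ = 8300 + j3020 Ω, |Z₁| = 8830 Ω
Branch 2 (−jX_C): Z₂ = −j4110 Ω
Parallel: Z = Z₁Z₂/(Z₁+Z₂), |Z| = 4330 Ω, ∠Z = -62.5°
I = V/|Z| = 2.86 mA
P = VI cos φ = 12.4 × 0.00286 × cos(-62.5°) = 16.4 mW

16.4 mW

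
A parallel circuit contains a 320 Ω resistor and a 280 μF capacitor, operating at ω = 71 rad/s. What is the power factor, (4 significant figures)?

X_C = 1/(ωC) = 50.30 Ω
Parallel: admittances add. Y = 1/R + jωC
Y = (0.003125 + j0.01988) S
|Y| = 0.02012 S → |Z| = 1/|Y| = 49.69 Ω, ∠Z = −∠Y = -81.07°
cos φ = cos(-81.07°) = 0.1553

0.1553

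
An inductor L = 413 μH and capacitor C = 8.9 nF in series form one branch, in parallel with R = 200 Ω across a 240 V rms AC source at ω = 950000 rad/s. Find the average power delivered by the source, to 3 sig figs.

X_L = ωL = 392 Ω
X_C = 1/(ωC) = 118 Ω
Branch 1: Z₁ = R = 200 Ω
Branch 2 (series LC): Z₂ = j(X_L − X_C) = j274 Ω
Parallel: Z = Z₁Z₂/(Z₁+Z₂), |Z| = 162 Ω, ∠Z = 36.1°
I = V/|Z| = 1.49 A
P = VI cos φ = 240 × 1.49 × cos(36.1°) = 288 W

288 W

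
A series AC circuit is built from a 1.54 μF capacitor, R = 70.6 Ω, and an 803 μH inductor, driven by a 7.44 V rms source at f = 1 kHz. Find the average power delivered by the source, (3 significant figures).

ω = 2πf = 6283 rad/s
X_L = ωL = 5.05 Ω
X_C = 1/(ωC) = 103 Ω
Net reactance X = X_L − X_C = -98.3 Ω
Z = 70.6 − j98.3 Ω
|Z| = √(70.6² + 98.3²) = 121 Ω
∠Z = arctan(-98.3/70.6) = -54.3°
I = V/|Z| = 61.5 mA
P = VI cos φ = 7.44 × 0.0615 × cos(-54.3°) = 267 mW

267 mW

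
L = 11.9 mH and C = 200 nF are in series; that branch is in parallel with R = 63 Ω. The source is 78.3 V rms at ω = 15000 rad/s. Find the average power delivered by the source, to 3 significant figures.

X_L = ωL = 178 Ω
X_C = 1/(ωC) = 333 Ω
Branch 1: Z₁ = R = 63.0 Ω
Branch 2 (series LC): Z₂ = j(X_L − X_C) = −j155 Ω
Parallel: Z = Z₁Z₂/(Z₁+Z₂), |Z| = 58.4 Ω, ∠Z = -22.1°
I = V/|Z| = 1.34 A
P = VI cos φ = 78.3 × 1.34 × cos(-22.1°) = 97.3 W

97.3 W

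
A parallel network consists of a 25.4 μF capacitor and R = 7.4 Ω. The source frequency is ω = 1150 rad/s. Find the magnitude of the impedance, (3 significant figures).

X_C = 1/(ωC) = 34.2 Ω
Parallel: admittances add. Y = 1/R + jωC
Y = (0.135 + j0.0292) S
|Y| = 0.138 S → |Z| = 1/|Y| = 7.23 Ω, ∠Z = −∠Y = -12.2°

7.23 Ω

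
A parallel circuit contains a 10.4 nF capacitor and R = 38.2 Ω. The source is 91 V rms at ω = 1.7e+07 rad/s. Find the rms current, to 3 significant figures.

X_C = 1/(ωC) = 5.66 Ω
Parallel: admittances add. Y = 1/R + jωC
Y = (0.0262 + j0.177) S
|Y| = 0.179 S → |Z| = 1/|Y| = 5.60 Ω, ∠Z = −∠Y = -81.6°
I = V/|Z| = 91/5.60 = 16.3 A

16.3 A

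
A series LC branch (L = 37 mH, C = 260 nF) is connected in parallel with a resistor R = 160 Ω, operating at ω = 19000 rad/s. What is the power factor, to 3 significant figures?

X_L = ωL = 703 Ω
X_C = 1/(ωC) = 202 Ω
Branch 1: Z₁ = R = 160 Ω
Branch 2 (series LC): Z₂ = j(X_L − X_C) = j501 Ω
Parallel: Z = Z₁Z₂/(Z₁+Z₂), |Z| = 152 Ω, ∠Z = 17.7°
cos φ = cos(17.7°) = 0.953

0.953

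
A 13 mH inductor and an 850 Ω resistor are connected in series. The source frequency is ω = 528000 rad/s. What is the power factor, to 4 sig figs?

X_L = ωL = 6864 Ω
Z = 850.0 + j6864 Ω
|Z| = √(850.0² + 6864²) = 6916 Ω
∠Z = arctan(6864/850.0) = 82.94°
cos φ = cos(82.94°) = 0.1229

0.1229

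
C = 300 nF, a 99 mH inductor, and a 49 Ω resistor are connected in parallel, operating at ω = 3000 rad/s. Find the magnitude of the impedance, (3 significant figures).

X_L = ωL = 297 Ω
X_C = 1/(ωC) = 1110 Ω
Parallel: admittances add. Y = 1/R + 1/(jωL) + jωC
Y = (0.0204 − j0.00247) S
|Y| = 0.0206 S → |Z| = 1/|Y| = 48.6 Ω, ∠Z = −∠Y = 6.89°

48.6 Ω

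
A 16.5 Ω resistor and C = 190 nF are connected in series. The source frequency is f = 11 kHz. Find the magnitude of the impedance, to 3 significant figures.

ω = 2πf = 69120 rad/s
X_C = 1/(ωC) = 76.2 Ω
Z = 16.5 − j76.2 Ω
|Z| = √(16.5² + 76.2²) = 77.9 Ω

77.9 Ω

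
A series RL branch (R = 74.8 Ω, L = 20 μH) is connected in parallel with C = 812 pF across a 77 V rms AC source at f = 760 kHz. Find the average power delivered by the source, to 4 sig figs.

ω = 2πf = 4.775e+06 rad/s
X_L = ωL = 95.50 Ω
X_C = 1/(ωC) = 257.9 Ω
Branch 1 (R+jX_L): Z₁ = 74.80 + j95.50 Ω, |Z₁| = 121.3 Ω
Branch 2 (−jX_C): Z₂ = −j257.9 Ω
Parallel: Z = Z₁Z₂/(Z₁+Z₂), |Z| = 175.0 Ω, ∠Z = 27.20°
I = V/|Z| = 440.0 mA
P = VI cos φ = 77 × 0.4400 × cos(27.20°) = 30.14 W

30.14 W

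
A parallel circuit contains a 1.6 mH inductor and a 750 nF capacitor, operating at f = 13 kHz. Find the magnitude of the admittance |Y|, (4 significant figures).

53.61 mS

ω = 2πf = 81680 rad/s
X_L = ωL = 130.7 Ω
X_C = 1/(ωC) = 16.32 Ω
Parallel: admittances add. Y = 1/(jωL) + jωC
Y = (0 + j0.05361) S
|Y| = 0.05361 S → |Z| = 1/|Y| = 18.65 Ω, ∠Z = −∠Y = -90.00°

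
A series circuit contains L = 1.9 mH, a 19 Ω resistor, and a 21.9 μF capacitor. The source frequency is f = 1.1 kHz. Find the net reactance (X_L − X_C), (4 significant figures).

6.525 Ω

ω = 2πf = 6912 rad/s
X_L = ωL = 13.13 Ω
X_C = 1/(ωC) = 6.607 Ω
X = 13.13 − 6.607 = 6.525 Ω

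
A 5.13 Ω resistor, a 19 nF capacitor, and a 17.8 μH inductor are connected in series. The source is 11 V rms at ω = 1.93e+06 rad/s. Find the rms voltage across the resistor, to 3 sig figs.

6.45 V

X_L = ωL = 34.4 Ω
X_C = 1/(ωC) = 27.3 Ω
Net reactance X = X_L − X_C = 7.08 Ω
Z = 5.13 + j7.08 Ω
|Z| = √(5.13² + 7.08²) = 8.75 Ω
I = V/|Z| = 1.26 A
V_R = I·|Z_R| = 1.26 × 5.13 = 6.45 V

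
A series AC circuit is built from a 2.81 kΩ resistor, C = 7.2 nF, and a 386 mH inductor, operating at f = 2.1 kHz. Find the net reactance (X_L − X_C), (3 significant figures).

ω = 2πf = 13190 rad/s
X_L = ωL = 5090 Ω
X_C = 1/(ωC) = 10500 Ω
X = 5090 − 10500 = -5430 Ω

-5430 Ω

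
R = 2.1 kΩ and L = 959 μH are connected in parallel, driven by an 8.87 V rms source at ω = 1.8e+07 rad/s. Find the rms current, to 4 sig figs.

X_L = ωL = 17260 Ω
Parallel: admittances add. Y = 1/R + 1/(jωL)
Y = (0.0004762 − j5.793e-05) S
|Y| = 0.0004797 S → |Z| = 1/|Y| = 2085 Ω, ∠Z = −∠Y = 6.936°
I = V/|Z| = 8.87/2085 = 4.255 mA

4.255 mA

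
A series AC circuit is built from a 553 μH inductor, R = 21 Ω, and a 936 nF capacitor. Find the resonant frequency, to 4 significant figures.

6.996 kHz

ω₀ = 1/√(LC) = 1/√(0.000553 × 9.36e-07) = 43950 rad/s
f₀ = ω₀/(2π) = 6.996 kHz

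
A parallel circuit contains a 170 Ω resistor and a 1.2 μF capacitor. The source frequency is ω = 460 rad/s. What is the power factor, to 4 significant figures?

0.9956

X_C = 1/(ωC) = 1812 Ω
Parallel: admittances add. Y = 1/R + jωC
Y = (0.005882 + j0.0005520) S
|Y| = 0.005908 S → |Z| = 1/|Y| = 169.3 Ω, ∠Z = −∠Y = -5.361°
cos φ = cos(-5.361°) = 0.9956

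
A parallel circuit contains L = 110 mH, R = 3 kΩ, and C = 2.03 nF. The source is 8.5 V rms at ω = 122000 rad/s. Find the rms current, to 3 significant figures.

3.19 mA

X_L = ωL = 13400 Ω
X_C = 1/(ωC) = 4040 Ω
Parallel: admittances add. Y = 1/R + 1/(jωL) + jωC
Y = (0.000333 + j0.000173) S
|Y| = 0.000376 S → |Z| = 1/|Y| = 2660 Ω, ∠Z = −∠Y = -27.4°
I = V/|Z| = 8.5/2660 = 3.19 mA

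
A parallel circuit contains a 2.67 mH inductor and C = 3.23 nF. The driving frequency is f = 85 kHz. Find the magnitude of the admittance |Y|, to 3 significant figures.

ω = 2πf = 534100 rad/s
X_L = ωL = 1430 Ω
X_C = 1/(ωC) = 580 Ω
Parallel: admittances add. Y = 1/(jωL) + jωC
Y = (0 + j0.00102) S
|Y| = 0.00102 S → |Z| = 1/|Y| = 977 Ω, ∠Z = −∠Y = -90.0°

1.02 mS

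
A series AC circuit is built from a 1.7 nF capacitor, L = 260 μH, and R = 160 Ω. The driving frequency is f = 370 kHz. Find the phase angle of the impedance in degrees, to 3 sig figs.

65.5°

ω = 2πf = 2.325e+06 rad/s
X_L = ωL = 604 Ω
X_C = 1/(ωC) = 253 Ω
Net reactance X = X_L − X_C = 351 Ω
Z = 160 + j351 Ω
|Z| = √(160² + 351²) = 386 Ω
∠Z = arctan(351/160) = 65.5°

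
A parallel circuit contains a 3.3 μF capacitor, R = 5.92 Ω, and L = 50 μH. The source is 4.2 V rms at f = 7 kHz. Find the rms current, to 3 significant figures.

ω = 2πf = 43980 rad/s
X_L = ωL = 2.20 Ω
X_C = 1/(ωC) = 6.89 Ω
Parallel: admittances add. Y = 1/R + 1/(jωL) + jωC
Y = (0.169 − j0.310) S
|Y| = 0.353 S → |Z| = 1/|Y| = 2.84 Ω, ∠Z = −∠Y = 61.4°
I = V/|Z| = 4.2/2.84 = 1.48 A

1.48 A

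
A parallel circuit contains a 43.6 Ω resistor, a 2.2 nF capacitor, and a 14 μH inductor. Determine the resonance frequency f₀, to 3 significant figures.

ω₀ = 1/√(LC) = 1/√(1.4e-05 × 2.2e-09) = 5.698e+06 rad/s
f₀ = ω₀/(2π) = 907 kHz

907 kHz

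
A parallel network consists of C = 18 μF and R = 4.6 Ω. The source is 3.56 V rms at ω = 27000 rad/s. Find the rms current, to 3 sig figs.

1.90 A

X_C = 1/(ωC) = 2.06 Ω
Parallel: admittances add. Y = 1/R + jωC
Y = (0.217 + j0.486) S
|Y| = 0.532 S → |Z| = 1/|Y| = 1.88 Ω, ∠Z = −∠Y = -65.9°
I = V/|Z| = 3.56/1.88 = 1.90 A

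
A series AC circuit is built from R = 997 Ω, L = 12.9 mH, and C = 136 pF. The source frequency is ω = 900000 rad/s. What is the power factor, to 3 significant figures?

0.278

X_L = ωL = 11600 Ω
X_C = 1/(ωC) = 8170 Ω
Net reactance X = X_L − X_C = 3440 Ω
Z = 997 + j3440 Ω
|Z| = √(997² + 3440²) = 3580 Ω
∠Z = arctan(3440/997) = 73.8°
cos φ = cos(73.8°) = 0.278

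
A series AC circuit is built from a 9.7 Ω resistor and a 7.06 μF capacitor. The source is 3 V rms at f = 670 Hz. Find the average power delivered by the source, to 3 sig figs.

71.2 mW

ω = 2πf = 4210 rad/s
X_C = 1/(ωC) = 33.6 Ω
Z = 9.70 − j33.6 Ω
|Z| = √(9.70² + 33.6²) = 35.0 Ω
∠Z = arctan(-33.6/9.70) = -73.9°
I = V/|Z| = 85.7 mA
P = VI cos φ = 3 × 0.0857 × cos(-73.9°) = 71.2 mW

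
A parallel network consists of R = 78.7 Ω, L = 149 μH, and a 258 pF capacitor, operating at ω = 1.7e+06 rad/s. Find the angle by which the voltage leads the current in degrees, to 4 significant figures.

X_L = ωL = 253.3 Ω
X_C = 1/(ωC) = 2280 Ω
Parallel: admittances add. Y = 1/R + 1/(jωL) + jωC
Y = (0.01271 − j0.003509) S
|Y| = 0.01318 S → |Z| = 1/|Y| = 75.86 Ω, ∠Z = −∠Y = 15.44°

15.44°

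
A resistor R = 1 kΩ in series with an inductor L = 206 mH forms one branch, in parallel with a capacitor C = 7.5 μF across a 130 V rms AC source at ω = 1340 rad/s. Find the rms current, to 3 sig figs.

X_L = ωL = 276 Ω
X_C = 1/(ωC) = 99.5 Ω
Branch 1 (R+jX_L): Z₁ = 1000 + j276 Ω, |Z₁| = 1040 Ω
Branch 2 (−jX_C): Z₂ = −j99.5 Ω
Parallel: Z = Z₁Z₂/(Z₁+Z₂), |Z| = 102 Ω, ∠Z = -84.6°
I = V/|Z| = 130/102 = 1.28 A

1.28 A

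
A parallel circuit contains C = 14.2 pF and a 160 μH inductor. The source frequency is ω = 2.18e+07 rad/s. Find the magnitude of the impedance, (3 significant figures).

X_L = ωL = 3490 Ω
X_C = 1/(ωC) = 3230 Ω
Parallel: admittances add. Y = 1/(jωL) + jωC
Y = (0 + j2.29e-05) S
|Y| = 2.29e-05 S → |Z| = 1/|Y| = 43700 Ω, ∠Z = −∠Y = -90.0°

43700 Ω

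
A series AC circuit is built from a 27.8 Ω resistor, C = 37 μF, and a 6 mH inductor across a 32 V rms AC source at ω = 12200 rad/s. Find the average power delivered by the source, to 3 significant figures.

X_L = ωL = 73.2 Ω
X_C = 1/(ωC) = 2.22 Ω
Net reactance X = X_L − X_C = 71.0 Ω
Z = 27.8 + j71.0 Ω
|Z| = √(27.8² + 71.0²) = 76.2 Ω
∠Z = arctan(71.0/27.8) = 68.6°
I = V/|Z| = 420 mA
P = VI cos φ = 32 × 0.420 × cos(68.6°) = 4.90 W

4.90 W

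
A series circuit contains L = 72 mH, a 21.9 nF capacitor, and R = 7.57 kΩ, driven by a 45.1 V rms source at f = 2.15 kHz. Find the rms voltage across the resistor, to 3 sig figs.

ω = 2πf = 13510 rad/s
X_L = ωL = 973 Ω
X_C = 1/(ωC) = 3380 Ω
Net reactance X = X_L − X_C = -2410 Ω
Z = 7570 − j2410 Ω
|Z| = √(7570² + 2410²) = 7940 Ω
I = V/|Z| = 5.68 mA
V_R = I·|Z_R| = 0.00568 × 7570 = 43.0 V

43.0 V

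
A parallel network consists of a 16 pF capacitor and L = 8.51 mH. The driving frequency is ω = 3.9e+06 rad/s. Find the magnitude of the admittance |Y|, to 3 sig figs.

32.3 μS

X_L = ωL = 33200 Ω
X_C = 1/(ωC) = 16000 Ω
Parallel: admittances add. Y = 1/(jωL) + jωC
Y = (0 + j3.23e-05) S
|Y| = 3.23e-05 S → |Z| = 1/|Y| = 31000 Ω, ∠Z = −∠Y = -90.0°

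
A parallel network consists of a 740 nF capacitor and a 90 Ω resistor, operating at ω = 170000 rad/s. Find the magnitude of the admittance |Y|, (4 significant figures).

X_C = 1/(ωC) = 7.949 Ω
Parallel: admittances add. Y = 1/R + jωC
Y = (0.01111 + j0.1258) S
|Y| = 0.1263 S → |Z| = 1/|Y| = 7.918 Ω, ∠Z = −∠Y = -84.95°

126.3 mS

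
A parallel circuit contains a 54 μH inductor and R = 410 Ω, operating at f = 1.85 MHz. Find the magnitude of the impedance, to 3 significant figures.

343 Ω

ω = 2πf = 1.162e+07 rad/s
X_L = ωL = 628 Ω
Parallel: admittances add. Y = 1/R + 1/(jωL)
Y = (0.00244 − j0.00159) S
|Y| = 0.00291 S → |Z| = 1/|Y| = 343 Ω, ∠Z = −∠Y = 33.2°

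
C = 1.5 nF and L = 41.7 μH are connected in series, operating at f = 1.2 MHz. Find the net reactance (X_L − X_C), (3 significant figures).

226 Ω

ω = 2πf = 7.54e+06 rad/s
X_L = ωL = 314 Ω
X_C = 1/(ωC) = 88.4 Ω
X = 314 − 88.4 = 226 Ω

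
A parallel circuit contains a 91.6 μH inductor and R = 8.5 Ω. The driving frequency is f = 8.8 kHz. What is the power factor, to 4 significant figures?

ω = 2πf = 55290 rad/s
X_L = ωL = 5.065 Ω
Parallel: admittances add. Y = 1/R + 1/(jωL)
Y = (0.1176 − j0.1974) S
|Y| = 0.2298 S → |Z| = 1/|Y| = 4.351 Ω, ∠Z = −∠Y = 59.21°
cos φ = cos(59.21°) = 0.5119

0.5119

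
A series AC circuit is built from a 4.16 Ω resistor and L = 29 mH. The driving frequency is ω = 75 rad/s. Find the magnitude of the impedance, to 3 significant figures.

X_L = ωL = 2.18 Ω
Z = 4.16 + j2.18 Ω
|Z| = √(4.16² + 2.18²) = 4.69 Ω

4.69 Ω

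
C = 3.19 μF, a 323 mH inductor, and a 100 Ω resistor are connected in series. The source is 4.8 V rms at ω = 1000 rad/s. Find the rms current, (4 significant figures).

47.78 mA

X_L = ωL = 323.0 Ω
X_C = 1/(ωC) = 313.5 Ω
Net reactance X = X_L − X_C = 9.520 Ω
Z = 100.0 + j9.520 Ω
|Z| = √(100.0² + 9.520²) = 100.5 Ω
I = V/|Z| = 4.8/100.5 = 47.78 mA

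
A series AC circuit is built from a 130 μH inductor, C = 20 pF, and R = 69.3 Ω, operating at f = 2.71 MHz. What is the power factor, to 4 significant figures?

ω = 2πf = 1.703e+07 rad/s
X_L = ωL = 2214 Ω
X_C = 1/(ωC) = 2936 Ω
Net reactance X = X_L − X_C = -722.9 Ω
Z = 69.30 − j722.9 Ω
|Z| = √(69.30² + 722.9²) = 726.2 Ω
∠Z = arctan(-722.9/69.30) = -84.52°
cos φ = cos(-84.52°) = 0.09543

0.09543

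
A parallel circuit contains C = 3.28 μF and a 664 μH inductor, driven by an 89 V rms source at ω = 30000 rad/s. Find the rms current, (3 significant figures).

X_L = ωL = 19.9 Ω
X_C = 1/(ωC) = 10.2 Ω
Parallel: admittances add. Y = 1/(jωL) + jωC
Y = (0 + j0.0482) S
|Y| = 0.0482 S → |Z| = 1/|Y| = 20.7 Ω, ∠Z = −∠Y = -90.0°
I = V/|Z| = 89/20.7 = 4.29 A

4.29 A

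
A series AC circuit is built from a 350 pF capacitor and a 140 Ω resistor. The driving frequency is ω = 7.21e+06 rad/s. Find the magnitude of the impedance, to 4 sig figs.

420.3 Ω

X_C = 1/(ωC) = 396.3 Ω
Z = 140.0 − j396.3 Ω
|Z| = √(140.0² + 396.3²) = 420.3 Ω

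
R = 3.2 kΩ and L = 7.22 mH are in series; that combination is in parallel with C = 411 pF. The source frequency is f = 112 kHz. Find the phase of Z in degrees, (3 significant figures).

-59.1°

ω = 2πf = 703700 rad/s
X_L = ωL = 5080 Ω
X_C = 1/(ωC) = 3460 Ω
Branch 1 (R+jX_L): Z₁ = 3200 + j5080 Ω, |Z₁| = 6000 Ω
Branch 2 (−jX_C): Z₂ = −j3460 Ω
Parallel: Z = Z₁Z₂/(Z₁+Z₂), |Z| = 5790 Ω, ∠Z = -59.1°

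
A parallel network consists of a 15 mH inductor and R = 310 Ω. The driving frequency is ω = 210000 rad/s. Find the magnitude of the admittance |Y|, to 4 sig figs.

X_L = ωL = 3150 Ω
Parallel: admittances add. Y = 1/R + 1/(jωL)
Y = (0.003226 − j0.0003175) S
|Y| = 0.003241 S → |Z| = 1/|Y| = 308.5 Ω, ∠Z = −∠Y = 5.621°

3.241 mS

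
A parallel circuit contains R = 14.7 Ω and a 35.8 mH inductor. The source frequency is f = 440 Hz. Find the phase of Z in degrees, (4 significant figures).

8.448°

ω = 2πf = 2765 rad/s
X_L = ωL = 98.97 Ω
Parallel: admittances add. Y = 1/R + 1/(jωL)
Y = (0.06803 − j0.01010) S
|Y| = 0.06877 S → |Z| = 1/|Y| = 14.54 Ω, ∠Z = −∠Y = 8.448°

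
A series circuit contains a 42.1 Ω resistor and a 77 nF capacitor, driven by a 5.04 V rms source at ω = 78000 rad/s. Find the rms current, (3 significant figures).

29.3 mA

X_C = 1/(ωC) = 167 Ω
Z = 42.1 − j167 Ω
|Z| = √(42.1² + 167²) = 172 Ω
I = V/|Z| = 5.04/172 = 29.3 mA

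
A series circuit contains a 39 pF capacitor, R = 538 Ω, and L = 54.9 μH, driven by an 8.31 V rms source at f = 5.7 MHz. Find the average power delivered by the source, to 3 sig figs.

ω = 2πf = 3.581e+07 rad/s
X_L = ωL = 1970 Ω
X_C = 1/(ωC) = 716 Ω
Net reactance X = X_L − X_C = 1250 Ω
Z = 538 + j1250 Ω
|Z| = √(538² + 1250²) = 1360 Ω
∠Z = arctan(1250/538) = 66.7°
I = V/|Z| = 6.11 mA
P = VI cos φ = 8.31 × 0.00611 × cos(66.7°) = 20.1 mW

20.1 mW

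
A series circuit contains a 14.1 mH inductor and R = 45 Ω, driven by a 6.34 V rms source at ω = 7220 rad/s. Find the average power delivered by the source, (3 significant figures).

146 mW

X_L = ωL = 102 Ω
Z = 45.0 + j102 Ω
|Z| = √(45.0² + 102²) = 111 Ω
∠Z = arctan(102/45.0) = 66.2°
I = V/|Z| = 57.0 mA
P = VI cos φ = 6.34 × 0.0570 × cos(66.2°) = 146 mW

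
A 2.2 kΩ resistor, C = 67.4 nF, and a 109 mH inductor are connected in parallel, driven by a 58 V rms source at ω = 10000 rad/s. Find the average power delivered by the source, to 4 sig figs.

1.529 W

X_L = ωL = 1090 Ω
X_C = 1/(ωC) = 1484 Ω
Parallel: admittances add. Y = 1/R + 1/(jωL) + jωC
Y = (0.0004545 − j0.0002434) S
|Y| = 0.0005156 S → |Z| = 1/|Y| = 1939 Ω, ∠Z = −∠Y = 28.17°
I = V/|Z| = 29.91 mA
P = VI cos φ = 58 × 0.02991 × cos(28.17°) = 1.529 W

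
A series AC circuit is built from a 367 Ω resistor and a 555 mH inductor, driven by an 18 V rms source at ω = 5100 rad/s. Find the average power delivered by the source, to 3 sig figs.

X_L = ωL = 2830 Ω
Z = 367 + j2830 Ω
|Z| = √(367² + 2830²) = 2850 Ω
∠Z = arctan(2830/367) = 82.6°
I = V/|Z| = 6.31 mA
P = VI cos φ = 18 × 0.00631 × cos(82.6°) = 14.6 mW

14.6 mW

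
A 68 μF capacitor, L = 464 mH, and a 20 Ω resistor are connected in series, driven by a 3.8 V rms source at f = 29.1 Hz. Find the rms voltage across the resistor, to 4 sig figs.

3.711 V

ω = 2πf = 182.8 rad/s
X_L = ωL = 84.84 Ω
X_C = 1/(ωC) = 80.43 Ω
Net reactance X = X_L − X_C = 4.408 Ω
Z = 20.00 + j4.408 Ω
|Z| = √(20.00² + 4.408²) = 20.48 Ω
I = V/|Z| = 185.5 mA
V_R = I·|Z_R| = 0.1855 × 20.00 = 3.711 V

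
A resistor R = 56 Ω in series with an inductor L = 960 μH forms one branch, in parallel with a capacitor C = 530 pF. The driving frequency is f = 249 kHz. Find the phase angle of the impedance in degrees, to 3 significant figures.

ω = 2πf = 1.565e+06 rad/s
X_L = ωL = 1500 Ω
X_C = 1/(ωC) = 1210 Ω
Branch 1 (R+jX_L): Z₁ = 56.0 + j1500 Ω, |Z₁| = 1500 Ω
Branch 2 (−jX_C): Z₂ = −j1210 Ω
Parallel: Z = Z₁Z₂/(Z₁+Z₂), |Z| = 6020 Ω, ∠Z = -81.4°

-81.4°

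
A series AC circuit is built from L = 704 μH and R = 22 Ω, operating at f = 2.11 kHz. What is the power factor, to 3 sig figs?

ω = 2πf = 13260 rad/s
X_L = ωL = 9.33 Ω
Z = 22.0 + j9.33 Ω
|Z| = √(22.0² + 9.33²) = 23.9 Ω
∠Z = arctan(9.33/22.0) = 23.0°
cos φ = cos(23.0°) = 0.921

0.921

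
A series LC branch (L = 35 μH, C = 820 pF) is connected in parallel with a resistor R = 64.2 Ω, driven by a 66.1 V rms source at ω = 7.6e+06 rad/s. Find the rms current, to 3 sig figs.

X_L = ωL = 266 Ω
X_C = 1/(ωC) = 160 Ω
Branch 1: Z₁ = R = 64.2 Ω
Branch 2 (series LC): Z₂ = j(X_L − X_C) = j106 Ω
Parallel: Z = Z₁Z₂/(Z₁+Z₂), |Z| = 54.8 Ω, ∠Z = 31.3°
I = V/|Z| = 66.1/54.8 = 1.21 A

1.21 A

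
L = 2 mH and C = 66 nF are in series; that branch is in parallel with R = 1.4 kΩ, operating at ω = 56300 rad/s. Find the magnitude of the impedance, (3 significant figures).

156 Ω

X_L = ωL = 113 Ω
X_C = 1/(ωC) = 269 Ω
Branch 1: Z₁ = R = 1400 Ω
Branch 2 (series LC): Z₂ = j(X_L − X_C) = −j157 Ω
Parallel: Z = Z₁Z₂/(Z₁+Z₂), |Z| = 156 Ω, ∠Z = -83.6°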